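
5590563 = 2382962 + 3207601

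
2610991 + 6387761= 8998752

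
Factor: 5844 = 2^2*3^1*487^1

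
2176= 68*32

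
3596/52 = 69 + 2/13   =  69.15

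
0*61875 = 0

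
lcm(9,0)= 0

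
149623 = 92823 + 56800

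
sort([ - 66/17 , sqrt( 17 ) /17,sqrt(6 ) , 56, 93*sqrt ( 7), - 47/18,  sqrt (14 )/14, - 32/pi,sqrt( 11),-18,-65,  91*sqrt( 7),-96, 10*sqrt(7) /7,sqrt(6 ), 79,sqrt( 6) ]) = [-96 , - 65, - 18,- 32/pi,- 66/17,- 47/18, sqrt(17)/17,sqrt(14 ) /14, sqrt(6 ),sqrt(6),  sqrt(6),sqrt(11 ), 10 * sqrt(7 ) /7, 56,79,  91*sqrt( 7 ) , 93*sqrt(7)]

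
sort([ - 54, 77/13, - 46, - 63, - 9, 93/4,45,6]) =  [ - 63, - 54, - 46 , - 9, 77/13,6,93/4, 45 ]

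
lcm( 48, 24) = 48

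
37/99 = 37/99 = 0.37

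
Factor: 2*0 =0^1 = 0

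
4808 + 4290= 9098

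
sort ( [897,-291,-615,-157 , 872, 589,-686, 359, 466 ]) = [ -686, - 615,-291,-157, 359, 466, 589, 872,897]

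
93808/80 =1172 + 3/5 = 1172.60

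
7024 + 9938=16962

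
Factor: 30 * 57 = 1710 = 2^1 *3^2*5^1*19^1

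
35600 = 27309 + 8291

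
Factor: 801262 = 2^1*7^1*11^3*43^1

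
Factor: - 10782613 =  -83^1*163^1*797^1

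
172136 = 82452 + 89684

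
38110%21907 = 16203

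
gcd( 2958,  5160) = 6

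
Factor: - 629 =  - 17^1* 37^1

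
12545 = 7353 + 5192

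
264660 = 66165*4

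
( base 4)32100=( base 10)912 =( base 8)1620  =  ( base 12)640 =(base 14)492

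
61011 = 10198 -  - 50813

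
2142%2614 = 2142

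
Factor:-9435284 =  - 2^2*31^1*76091^1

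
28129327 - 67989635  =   - 39860308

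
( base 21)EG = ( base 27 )BD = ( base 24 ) CM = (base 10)310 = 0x136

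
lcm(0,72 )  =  0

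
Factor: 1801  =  1801^1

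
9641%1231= 1024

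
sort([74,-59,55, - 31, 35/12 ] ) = [-59, - 31,35/12,55,74]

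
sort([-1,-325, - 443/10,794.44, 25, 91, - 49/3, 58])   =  [-325,-443/10,-49/3,  -  1,25,58,91, 794.44] 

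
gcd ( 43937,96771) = 1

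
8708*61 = 531188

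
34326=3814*9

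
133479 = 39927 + 93552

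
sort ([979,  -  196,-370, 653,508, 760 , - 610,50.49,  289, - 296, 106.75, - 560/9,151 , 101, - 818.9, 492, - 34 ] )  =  [-818.9, - 610,-370, - 296, - 196, - 560/9, - 34, 50.49, 101,  106.75,151, 289, 492, 508, 653,760,979] 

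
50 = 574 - 524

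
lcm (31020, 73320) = 806520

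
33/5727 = 11/1909 = 0.01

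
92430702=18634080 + 73796622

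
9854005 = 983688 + 8870317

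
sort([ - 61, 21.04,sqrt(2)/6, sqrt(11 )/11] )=[ - 61, sqrt( 2)/6,sqrt( 11 ) /11 , 21.04]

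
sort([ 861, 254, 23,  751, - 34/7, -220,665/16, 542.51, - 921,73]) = [-921,  -  220, - 34/7, 23, 665/16, 73, 254 , 542.51, 751, 861 ]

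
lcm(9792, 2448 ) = 9792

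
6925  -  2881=4044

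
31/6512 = 31/6512 =0.00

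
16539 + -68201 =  - 51662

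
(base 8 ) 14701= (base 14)258d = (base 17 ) 15de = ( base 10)6593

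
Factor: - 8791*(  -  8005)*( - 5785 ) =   -  407101759675 = - 5^2*13^1 *59^1*89^1 * 149^1*1601^1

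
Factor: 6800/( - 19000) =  - 2^1*5^( - 1 ) * 17^1*19^(-1) = -  34/95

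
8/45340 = 2/11335= 0.00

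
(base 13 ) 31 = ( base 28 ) 1C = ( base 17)26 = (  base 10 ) 40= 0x28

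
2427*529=1283883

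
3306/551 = 6= 6.00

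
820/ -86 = -410/43 = - 9.53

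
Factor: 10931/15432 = 2^( - 3 )*3^( - 1)*17^1 = 17/24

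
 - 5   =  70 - 75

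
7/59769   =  7/59769 =0.00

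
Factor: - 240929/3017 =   -  559/7= - 7^( - 1 )*13^1*43^1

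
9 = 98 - 89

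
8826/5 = 1765 + 1/5 =1765.20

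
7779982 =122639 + 7657343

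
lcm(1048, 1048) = 1048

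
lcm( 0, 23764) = 0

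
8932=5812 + 3120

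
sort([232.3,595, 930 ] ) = [232.3,595, 930 ]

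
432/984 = 18/41= 0.44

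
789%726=63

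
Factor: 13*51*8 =5304 = 2^3*3^1* 13^1 * 17^1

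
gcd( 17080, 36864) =8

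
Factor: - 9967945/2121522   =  -766765/163194 = - 2^( - 1)*3^ (  -  1) * 5^1 * 59^(-1 )*461^ ( - 1)*153353^1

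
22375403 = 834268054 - 811892651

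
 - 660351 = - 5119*129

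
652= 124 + 528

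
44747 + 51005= 95752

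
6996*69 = 482724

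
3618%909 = 891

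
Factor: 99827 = 7^1 *13^1*1097^1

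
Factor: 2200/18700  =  2^1 * 17^( - 1) = 2/17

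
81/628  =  81/628 = 0.13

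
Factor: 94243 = 73^1 * 1291^1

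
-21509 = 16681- 38190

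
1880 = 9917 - 8037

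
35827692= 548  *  65379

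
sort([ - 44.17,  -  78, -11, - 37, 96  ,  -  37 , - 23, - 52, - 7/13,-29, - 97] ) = [ - 97, -78, - 52, -44.17,-37, - 37 , - 29, -23,-11, - 7/13, 96] 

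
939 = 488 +451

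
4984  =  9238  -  4254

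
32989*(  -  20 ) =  - 659780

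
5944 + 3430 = 9374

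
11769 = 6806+4963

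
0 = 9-9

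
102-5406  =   - 5304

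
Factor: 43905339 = 3^2*17^1 *73^1 * 3931^1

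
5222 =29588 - 24366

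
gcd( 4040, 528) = 8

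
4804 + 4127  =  8931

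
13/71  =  13/71 = 0.18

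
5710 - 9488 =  - 3778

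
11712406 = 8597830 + 3114576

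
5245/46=114 + 1/46 = 114.02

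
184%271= 184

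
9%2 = 1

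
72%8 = 0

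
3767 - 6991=-3224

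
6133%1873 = 514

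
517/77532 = 517/77532 = 0.01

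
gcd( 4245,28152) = 3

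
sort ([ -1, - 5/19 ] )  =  [ - 1, - 5/19 ]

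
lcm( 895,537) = 2685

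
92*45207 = 4159044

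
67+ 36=103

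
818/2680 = 409/1340 = 0.31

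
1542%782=760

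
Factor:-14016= -2^6*3^1*73^1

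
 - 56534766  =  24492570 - 81027336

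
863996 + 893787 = 1757783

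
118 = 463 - 345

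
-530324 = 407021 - 937345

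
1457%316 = 193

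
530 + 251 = 781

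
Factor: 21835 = 5^1*11^1 * 397^1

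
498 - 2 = 496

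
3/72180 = 1/24060 =0.00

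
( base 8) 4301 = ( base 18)6G9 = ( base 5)32431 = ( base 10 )2241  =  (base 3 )10002000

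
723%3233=723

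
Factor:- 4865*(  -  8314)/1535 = 2^1*7^1*139^1*307^(-1 )*4157^1 = 8089522/307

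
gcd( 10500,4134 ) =6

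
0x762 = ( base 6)12430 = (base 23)3d4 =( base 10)1890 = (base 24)36i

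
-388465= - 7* 55495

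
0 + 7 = 7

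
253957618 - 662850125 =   -  408892507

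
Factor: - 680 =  - 2^3*5^1 * 17^1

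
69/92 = 3/4 = 0.75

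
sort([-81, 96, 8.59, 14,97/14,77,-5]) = [-81 , - 5, 97/14 , 8.59,14,77 , 96]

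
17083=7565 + 9518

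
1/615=1/615 = 0.00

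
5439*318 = 1729602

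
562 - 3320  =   - 2758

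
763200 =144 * 5300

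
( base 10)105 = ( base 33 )36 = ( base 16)69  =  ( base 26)41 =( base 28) 3l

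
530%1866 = 530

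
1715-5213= -3498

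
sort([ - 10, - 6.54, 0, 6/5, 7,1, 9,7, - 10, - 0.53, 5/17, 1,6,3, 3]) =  [-10, - 10, - 6.54,-0.53, 0,5/17, 1, 1, 6/5, 3, 3, 6 , 7,7,  9] 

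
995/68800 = 199/13760 = 0.01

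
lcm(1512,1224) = 25704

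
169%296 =169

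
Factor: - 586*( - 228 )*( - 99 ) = -13227192 = - 2^3*3^3*11^1*19^1 *293^1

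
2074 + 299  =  2373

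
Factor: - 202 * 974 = - 196748 = - 2^2*101^1*487^1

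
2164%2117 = 47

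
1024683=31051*33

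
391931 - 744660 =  - 352729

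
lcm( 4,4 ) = 4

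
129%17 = 10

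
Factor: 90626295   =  3^1 * 5^1*19^1*317987^1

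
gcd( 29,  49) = 1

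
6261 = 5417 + 844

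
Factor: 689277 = 3^1*229759^1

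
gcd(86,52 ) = 2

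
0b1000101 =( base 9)76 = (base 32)25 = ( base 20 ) 39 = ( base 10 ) 69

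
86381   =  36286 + 50095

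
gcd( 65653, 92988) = 7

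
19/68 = 19/68 = 0.28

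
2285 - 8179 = - 5894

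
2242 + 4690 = 6932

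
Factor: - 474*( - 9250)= 4384500=2^2*3^1*5^3 * 37^1*79^1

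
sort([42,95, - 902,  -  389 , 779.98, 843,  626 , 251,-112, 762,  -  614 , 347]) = [- 902, - 614,-389, - 112,42, 95, 251, 347,626,762, 779.98, 843]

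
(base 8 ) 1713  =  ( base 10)971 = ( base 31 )10a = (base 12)68B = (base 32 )UB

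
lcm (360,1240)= 11160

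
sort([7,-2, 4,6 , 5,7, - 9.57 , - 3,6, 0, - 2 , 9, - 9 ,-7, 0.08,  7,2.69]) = [ - 9.57, - 9, - 7, - 3, -2, - 2 , 0, 0.08 , 2.69, 4 , 5 , 6 , 6 , 7,7, 7,9 ]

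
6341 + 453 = 6794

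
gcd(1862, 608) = 38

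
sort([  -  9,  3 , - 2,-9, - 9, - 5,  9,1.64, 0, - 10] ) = [ - 10 , - 9,-9, - 9, - 5, - 2 , 0 , 1.64,3, 9 ] 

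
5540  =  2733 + 2807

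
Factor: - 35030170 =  - 2^1 * 5^1*7^1 * 500431^1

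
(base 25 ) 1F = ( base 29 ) 1b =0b101000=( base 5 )130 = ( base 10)40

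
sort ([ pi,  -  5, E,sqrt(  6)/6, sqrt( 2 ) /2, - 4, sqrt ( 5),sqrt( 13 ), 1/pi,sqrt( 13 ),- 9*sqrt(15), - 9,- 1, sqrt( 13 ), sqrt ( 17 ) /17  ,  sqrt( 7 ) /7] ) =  [-9*sqrt(15 ), - 9,-5,-4,-1, sqrt(17 ) /17, 1/pi, sqrt(7)/7, sqrt( 6)/6, sqrt( 2)/2,sqrt( 5 ) , E, pi, sqrt( 13 ) , sqrt(13), sqrt( 13) ]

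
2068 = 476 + 1592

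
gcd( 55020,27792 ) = 12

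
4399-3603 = 796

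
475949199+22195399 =498144598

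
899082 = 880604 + 18478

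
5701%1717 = 550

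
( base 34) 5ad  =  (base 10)6133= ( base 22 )CEH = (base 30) 6OD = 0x17F5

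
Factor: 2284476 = 2^2*3^1*127^1* 1499^1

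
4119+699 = 4818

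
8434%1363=256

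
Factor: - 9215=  - 5^1*19^1* 97^1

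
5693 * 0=0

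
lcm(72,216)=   216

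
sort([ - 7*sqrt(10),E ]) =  [ - 7*sqrt (10 ),  E ]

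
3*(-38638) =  - 115914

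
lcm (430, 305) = 26230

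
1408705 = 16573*85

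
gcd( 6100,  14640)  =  1220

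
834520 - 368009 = 466511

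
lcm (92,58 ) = 2668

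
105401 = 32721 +72680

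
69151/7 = 9878  +  5/7 = 9878.71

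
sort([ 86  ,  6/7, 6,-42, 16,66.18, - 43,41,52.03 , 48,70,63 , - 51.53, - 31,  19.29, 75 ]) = [- 51.53, - 43, - 42, - 31,6/7,6 , 16, 19.29,41, 48, 52.03,63,66.18, 70,75, 86 ] 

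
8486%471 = 8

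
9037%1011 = 949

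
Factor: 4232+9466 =13698=2^1 * 3^2 * 761^1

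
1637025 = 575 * 2847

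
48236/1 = 48236 = 48236.00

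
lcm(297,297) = 297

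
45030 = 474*95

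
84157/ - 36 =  - 2338 + 11/36  =  - 2337.69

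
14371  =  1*14371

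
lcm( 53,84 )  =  4452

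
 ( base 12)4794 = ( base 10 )8032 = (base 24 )DMG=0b1111101100000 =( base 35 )6jh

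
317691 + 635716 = 953407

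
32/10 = 16/5= 3.20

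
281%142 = 139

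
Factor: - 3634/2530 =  -5^( - 1 )*11^( - 1 )*79^1 = - 79/55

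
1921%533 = 322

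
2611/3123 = 2611/3123 =0.84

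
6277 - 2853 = 3424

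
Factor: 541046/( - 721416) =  - 2^( - 2 )*3^( - 1) * 11^1*24593^1*30059^(-1) = - 270523/360708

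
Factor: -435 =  - 3^1*5^1 * 29^1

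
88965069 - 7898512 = 81066557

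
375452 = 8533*44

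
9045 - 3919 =5126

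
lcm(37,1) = 37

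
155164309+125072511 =280236820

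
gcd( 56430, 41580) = 2970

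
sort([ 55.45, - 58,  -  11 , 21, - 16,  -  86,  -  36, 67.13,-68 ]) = [  -  86, - 68,-58, - 36, - 16, - 11,21, 55.45,67.13]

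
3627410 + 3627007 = 7254417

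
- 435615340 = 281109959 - 716725299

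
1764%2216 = 1764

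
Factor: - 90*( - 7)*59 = 2^1*3^2* 5^1*7^1*59^1 = 37170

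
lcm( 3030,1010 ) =3030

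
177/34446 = 59/11482 = 0.01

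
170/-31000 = -1 + 3083/3100 = -0.01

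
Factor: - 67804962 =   -  2^1*3^1*11300827^1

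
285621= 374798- 89177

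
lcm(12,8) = 24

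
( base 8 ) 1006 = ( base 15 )248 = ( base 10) 518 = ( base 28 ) ie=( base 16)206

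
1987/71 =1987/71 = 27.99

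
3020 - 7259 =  - 4239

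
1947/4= 486 + 3/4 = 486.75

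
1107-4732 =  - 3625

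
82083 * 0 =0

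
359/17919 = 359/17919 = 0.02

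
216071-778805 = - 562734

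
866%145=141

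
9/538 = 9/538 = 0.02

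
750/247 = 3 + 9/247= 3.04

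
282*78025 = 22003050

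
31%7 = 3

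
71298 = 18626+52672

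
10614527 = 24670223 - 14055696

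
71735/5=14347  =  14347.00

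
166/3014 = 83/1507 = 0.06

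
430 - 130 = 300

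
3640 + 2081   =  5721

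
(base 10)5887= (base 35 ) 4S7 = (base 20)ee7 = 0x16ff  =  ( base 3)22002001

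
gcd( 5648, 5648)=5648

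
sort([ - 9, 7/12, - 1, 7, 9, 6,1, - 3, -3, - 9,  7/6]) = [ - 9, - 9, - 3, - 3, - 1, 7/12,1, 7/6, 6, 7, 9] 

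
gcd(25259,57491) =1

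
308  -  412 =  -104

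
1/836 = 1/836 = 0.00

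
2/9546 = 1/4773 = 0.00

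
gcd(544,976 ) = 16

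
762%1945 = 762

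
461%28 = 13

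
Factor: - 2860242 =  - 2^1*3^1 * 7^1  *  11^1 *41^1* 151^1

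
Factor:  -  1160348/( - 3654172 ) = 290087/913543 =7^1* 29^1 * 457^( - 1) * 1429^1*1999^( - 1 ) 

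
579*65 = 37635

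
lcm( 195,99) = 6435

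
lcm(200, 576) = 14400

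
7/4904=7/4904  =  0.00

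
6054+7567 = 13621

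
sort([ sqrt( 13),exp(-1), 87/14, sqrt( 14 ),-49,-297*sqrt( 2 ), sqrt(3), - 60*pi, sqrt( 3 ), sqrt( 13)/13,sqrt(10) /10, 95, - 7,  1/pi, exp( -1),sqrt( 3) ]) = [ -297 * sqrt( 2),-60*pi, -49, - 7, sqrt( 13) /13, sqrt(10 )/10, 1/pi,exp ( - 1),exp( - 1 ),sqrt( 3),sqrt(3 ),sqrt( 3), sqrt(13),sqrt( 14 ), 87/14,95]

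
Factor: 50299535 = 5^1*11^1*13^1*103^1*683^1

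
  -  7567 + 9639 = 2072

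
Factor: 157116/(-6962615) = -2^2 * 3^1*5^( - 1) * 11^ ( - 1) * 71^( - 1)*1783^(-1 ) * 13093^1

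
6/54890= 3/27445 = 0.00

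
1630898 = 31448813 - 29817915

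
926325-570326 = 355999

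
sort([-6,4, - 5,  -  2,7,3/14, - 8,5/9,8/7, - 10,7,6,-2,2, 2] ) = [ - 10, - 8, - 6, - 5,-2, - 2, 3/14,5/9, 8/7,2,  2,4,  6 , 7,7]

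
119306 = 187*638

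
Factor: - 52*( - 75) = 3900=2^2*3^1*5^2 * 13^1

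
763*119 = 90797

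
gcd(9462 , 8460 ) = 6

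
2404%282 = 148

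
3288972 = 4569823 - 1280851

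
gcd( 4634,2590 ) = 14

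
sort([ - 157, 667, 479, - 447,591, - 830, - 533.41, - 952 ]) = [ - 952,-830, - 533.41, - 447, - 157  ,  479,591,667]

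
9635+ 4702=14337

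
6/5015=6/5015 = 0.00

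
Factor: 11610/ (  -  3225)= - 2^1*3^2 * 5^(  -  1) = -18/5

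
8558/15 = 8558/15 = 570.53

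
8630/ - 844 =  - 11+327/422 = - 10.23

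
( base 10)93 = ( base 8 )135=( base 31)30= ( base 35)2n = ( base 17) 58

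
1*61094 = 61094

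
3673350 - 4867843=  - 1194493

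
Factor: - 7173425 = -5^2 * 7^1* 179^1*229^1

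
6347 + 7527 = 13874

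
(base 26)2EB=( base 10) 1727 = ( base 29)21g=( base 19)4eh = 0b11010111111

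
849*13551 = 11504799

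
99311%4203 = 2642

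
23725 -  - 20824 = 44549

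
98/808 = 49/404 = 0.12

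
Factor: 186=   2^1*3^1*31^1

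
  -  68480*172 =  - 11778560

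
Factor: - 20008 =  - 2^3* 41^1*61^1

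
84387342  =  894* 94393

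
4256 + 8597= 12853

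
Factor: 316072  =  2^3 * 39509^1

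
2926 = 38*77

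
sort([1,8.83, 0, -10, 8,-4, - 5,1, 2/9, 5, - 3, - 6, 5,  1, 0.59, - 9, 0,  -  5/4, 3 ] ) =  [ - 10, - 9, - 6,-5, - 4, - 3, - 5/4,0, 0,2/9,0.59, 1, 1,1, 3, 5, 5,8, 8.83 ]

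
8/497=8/497 = 0.02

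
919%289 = 52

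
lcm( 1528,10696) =10696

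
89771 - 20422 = 69349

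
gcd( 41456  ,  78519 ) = 1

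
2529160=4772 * 530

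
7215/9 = 2405/3 = 801.67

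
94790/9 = 94790/9 = 10532.22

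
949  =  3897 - 2948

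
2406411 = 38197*63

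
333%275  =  58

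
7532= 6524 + 1008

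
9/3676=9/3676 = 0.00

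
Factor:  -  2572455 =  - 3^1*5^1*317^1*541^1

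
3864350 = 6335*610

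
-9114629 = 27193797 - 36308426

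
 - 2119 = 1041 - 3160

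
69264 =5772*12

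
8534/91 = 93  +  71/91 = 93.78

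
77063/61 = 1263+20/61 = 1263.33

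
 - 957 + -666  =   - 1623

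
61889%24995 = 11899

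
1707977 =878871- - 829106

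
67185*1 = 67185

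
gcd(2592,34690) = 2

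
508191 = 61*8331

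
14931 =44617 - 29686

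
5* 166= 830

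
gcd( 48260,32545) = 5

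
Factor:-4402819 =-47^1*113^1*  829^1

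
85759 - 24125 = 61634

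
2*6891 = 13782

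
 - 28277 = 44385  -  72662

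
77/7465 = 77/7465 =0.01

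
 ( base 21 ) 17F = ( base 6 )2443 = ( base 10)603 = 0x25b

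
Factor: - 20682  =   - 2^1 * 3^3 * 383^1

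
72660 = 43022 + 29638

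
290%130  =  30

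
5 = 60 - 55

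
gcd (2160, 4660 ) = 20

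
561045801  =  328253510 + 232792291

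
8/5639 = 8/5639  =  0.00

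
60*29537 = 1772220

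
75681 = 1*75681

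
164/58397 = 164/58397= 0.00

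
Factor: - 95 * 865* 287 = -23584225= - 5^2*7^1 * 19^1 *41^1*173^1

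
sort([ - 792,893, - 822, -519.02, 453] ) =[ - 822, - 792, - 519.02,453, 893 ] 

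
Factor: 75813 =3^1*37^1*683^1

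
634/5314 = 317/2657 = 0.12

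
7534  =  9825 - 2291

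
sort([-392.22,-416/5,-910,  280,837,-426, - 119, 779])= [ - 910, - 426, - 392.22,-119,-416/5,280,779, 837 ]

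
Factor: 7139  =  11^2 * 59^1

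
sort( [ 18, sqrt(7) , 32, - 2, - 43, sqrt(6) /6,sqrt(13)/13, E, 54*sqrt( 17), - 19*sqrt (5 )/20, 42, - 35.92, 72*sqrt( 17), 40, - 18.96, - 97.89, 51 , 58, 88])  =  [ - 97.89,- 43 ,-35.92, - 18.96,-19 *sqrt( 5 ) /20,  -  2,sqrt(13)/13 , sqrt(6)/6, sqrt(7), E,18,32,40, 42, 51, 58, 88, 54*sqrt(17 ) , 72*sqrt(17)] 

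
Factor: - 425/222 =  -2^( -1)*3^ ( - 1) * 5^2 * 17^1*37^( - 1) 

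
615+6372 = 6987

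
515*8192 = 4218880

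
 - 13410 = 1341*( - 10)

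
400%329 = 71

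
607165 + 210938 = 818103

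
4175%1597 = 981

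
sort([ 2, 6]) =[2 , 6 ]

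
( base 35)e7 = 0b111110001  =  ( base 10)497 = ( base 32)fh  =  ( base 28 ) hl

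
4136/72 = 57+4/9=57.44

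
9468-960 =8508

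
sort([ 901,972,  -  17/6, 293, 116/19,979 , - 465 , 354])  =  [ - 465,- 17/6, 116/19,293,354,901, 972,979 ] 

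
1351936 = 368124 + 983812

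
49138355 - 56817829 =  - 7679474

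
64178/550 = 32089/275 = 116.69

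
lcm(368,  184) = 368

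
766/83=9 + 19/83  =  9.23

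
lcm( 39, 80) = 3120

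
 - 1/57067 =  -1/57067  =  - 0.00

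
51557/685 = 75 +182/685 = 75.27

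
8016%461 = 179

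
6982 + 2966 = 9948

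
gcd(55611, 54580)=1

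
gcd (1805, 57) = 19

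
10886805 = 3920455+6966350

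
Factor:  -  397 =  -  397^1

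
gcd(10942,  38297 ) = 5471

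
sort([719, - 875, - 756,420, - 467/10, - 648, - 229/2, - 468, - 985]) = [  -  985 , - 875,  -  756,- 648, - 468, - 229/2, - 467/10,420, 719 ] 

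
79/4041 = 79/4041=0.02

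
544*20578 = 11194432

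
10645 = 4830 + 5815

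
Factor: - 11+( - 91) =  - 2^1 * 3^1 * 17^1 = - 102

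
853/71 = 853/71 =12.01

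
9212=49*188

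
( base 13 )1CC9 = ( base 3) 20000121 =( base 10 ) 4390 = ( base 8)10446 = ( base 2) 1000100100110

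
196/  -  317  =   - 1  +  121/317 =- 0.62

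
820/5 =164 = 164.00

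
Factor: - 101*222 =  - 2^1*3^1*37^1*101^1 = - 22422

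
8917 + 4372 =13289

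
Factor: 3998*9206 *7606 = 279943302328 = 2^3*1999^1 * 3803^1*4603^1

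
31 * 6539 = 202709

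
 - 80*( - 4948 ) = 395840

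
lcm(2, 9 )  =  18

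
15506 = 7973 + 7533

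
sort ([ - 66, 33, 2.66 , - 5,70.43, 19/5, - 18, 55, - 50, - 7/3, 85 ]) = [-66,  -  50, - 18, - 5, -7/3,2.66, 19/5,33,55, 70.43,  85]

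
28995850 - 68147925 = - 39152075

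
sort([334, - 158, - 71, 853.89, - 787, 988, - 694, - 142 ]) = [ - 787, - 694, - 158,  -  142 , - 71,334,853.89,988 ]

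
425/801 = 425/801 = 0.53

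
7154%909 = 791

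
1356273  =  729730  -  -626543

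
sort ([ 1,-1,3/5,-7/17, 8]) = [ - 1,-7/17,3/5, 1 , 8]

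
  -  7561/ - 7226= 7561/7226 =1.05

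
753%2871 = 753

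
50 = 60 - 10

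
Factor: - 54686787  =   -3^1* 389^1*46861^1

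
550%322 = 228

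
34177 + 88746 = 122923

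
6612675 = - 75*( - 88169 ) 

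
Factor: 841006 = 2^1*420503^1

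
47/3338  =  47/3338 = 0.01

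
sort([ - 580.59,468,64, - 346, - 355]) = [ - 580.59, - 355 , - 346,64, 468 ]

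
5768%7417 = 5768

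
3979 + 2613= 6592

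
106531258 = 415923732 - 309392474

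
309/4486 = 309/4486 = 0.07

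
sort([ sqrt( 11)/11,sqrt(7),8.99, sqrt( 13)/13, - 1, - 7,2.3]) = [ - 7, - 1, sqrt( 13 ) /13, sqrt(11)/11,2.3,  sqrt( 7 ), 8.99]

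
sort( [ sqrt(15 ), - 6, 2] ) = [ - 6,  2,sqrt(15 ) ]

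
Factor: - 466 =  - 2^1 * 233^1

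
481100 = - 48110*(- 10)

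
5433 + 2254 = 7687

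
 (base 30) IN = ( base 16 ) 233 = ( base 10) 563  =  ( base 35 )G3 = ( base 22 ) 13d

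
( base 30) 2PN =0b101000001101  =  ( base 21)5hb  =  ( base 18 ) 7gh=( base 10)2573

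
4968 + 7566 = 12534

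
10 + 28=38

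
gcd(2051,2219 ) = 7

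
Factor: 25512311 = 11^1*643^1*3607^1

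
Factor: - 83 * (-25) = 2075 = 5^2*83^1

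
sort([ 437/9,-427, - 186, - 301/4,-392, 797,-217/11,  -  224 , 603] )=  [ - 427, - 392,  -  224,-186,-301/4, - 217/11, 437/9,  603 , 797]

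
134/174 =67/87=0.77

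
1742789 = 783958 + 958831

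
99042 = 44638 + 54404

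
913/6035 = 913/6035 = 0.15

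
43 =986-943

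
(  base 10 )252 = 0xfc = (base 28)90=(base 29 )8K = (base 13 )165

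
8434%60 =34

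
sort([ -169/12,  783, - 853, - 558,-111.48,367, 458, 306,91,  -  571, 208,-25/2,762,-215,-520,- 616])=[-853,  -  616 ,  -  571 , -558, - 520 ,-215,-111.48  , - 169/12 ,-25/2,91, 208, 306,367, 458, 762,783 ] 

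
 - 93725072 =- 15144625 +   -  78580447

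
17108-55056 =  - 37948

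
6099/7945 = 6099/7945 = 0.77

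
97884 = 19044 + 78840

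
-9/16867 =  - 1+16858/16867 = - 0.00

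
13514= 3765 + 9749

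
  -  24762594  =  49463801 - 74226395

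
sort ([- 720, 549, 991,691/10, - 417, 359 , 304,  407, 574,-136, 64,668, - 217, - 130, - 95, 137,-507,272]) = [ - 720, - 507, -417, - 217, - 136, - 130, - 95,64, 691/10,137, 272, 304 , 359,407,  549, 574, 668,991]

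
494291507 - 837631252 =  - 343339745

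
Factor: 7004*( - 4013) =-2^2 * 17^1*103^1 * 4013^1=-28107052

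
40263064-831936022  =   - 791672958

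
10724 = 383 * 28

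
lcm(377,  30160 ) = 30160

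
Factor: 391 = 17^1*23^1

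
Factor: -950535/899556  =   - 2^( - 2)*3^3*5^1*7^(-1 )*2347^1*10709^(  -  1 )= - 316845/299852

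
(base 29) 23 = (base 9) 67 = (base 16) 3D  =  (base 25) 2B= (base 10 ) 61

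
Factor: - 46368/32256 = -23/16 = - 2^(-4) * 23^1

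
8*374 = 2992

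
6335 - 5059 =1276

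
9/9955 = 9/9955 =0.00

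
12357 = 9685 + 2672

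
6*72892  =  437352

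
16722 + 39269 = 55991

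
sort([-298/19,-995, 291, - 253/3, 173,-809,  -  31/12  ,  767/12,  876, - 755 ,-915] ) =[-995, - 915, - 809,-755, - 253/3, - 298/19,-31/12, 767/12,173,  291, 876] 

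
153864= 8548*18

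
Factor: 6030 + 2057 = 8087   =  8087^1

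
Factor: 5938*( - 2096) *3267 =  - 2^5*3^3 * 11^2*131^1*2969^1  =  - 40661238816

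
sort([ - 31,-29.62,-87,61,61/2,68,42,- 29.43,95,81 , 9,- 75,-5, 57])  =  [-87, - 75,- 31, - 29.62,-29.43, - 5,9,  61/2,42, 57,61,68,81,95]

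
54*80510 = 4347540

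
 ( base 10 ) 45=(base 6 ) 113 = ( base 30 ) 1f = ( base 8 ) 55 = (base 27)1I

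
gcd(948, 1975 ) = 79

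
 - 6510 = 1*(-6510 )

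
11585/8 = 1448+ 1/8  =  1448.12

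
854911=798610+56301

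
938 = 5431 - 4493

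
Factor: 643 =643^1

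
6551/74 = 88 + 39/74 =88.53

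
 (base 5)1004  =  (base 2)10000001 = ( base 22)5j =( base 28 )4H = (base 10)129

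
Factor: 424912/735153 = 2^4*3^( - 1)*37^(- 2) * 179^( -1 )*26557^1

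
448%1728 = 448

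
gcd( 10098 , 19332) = 54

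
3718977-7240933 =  - 3521956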